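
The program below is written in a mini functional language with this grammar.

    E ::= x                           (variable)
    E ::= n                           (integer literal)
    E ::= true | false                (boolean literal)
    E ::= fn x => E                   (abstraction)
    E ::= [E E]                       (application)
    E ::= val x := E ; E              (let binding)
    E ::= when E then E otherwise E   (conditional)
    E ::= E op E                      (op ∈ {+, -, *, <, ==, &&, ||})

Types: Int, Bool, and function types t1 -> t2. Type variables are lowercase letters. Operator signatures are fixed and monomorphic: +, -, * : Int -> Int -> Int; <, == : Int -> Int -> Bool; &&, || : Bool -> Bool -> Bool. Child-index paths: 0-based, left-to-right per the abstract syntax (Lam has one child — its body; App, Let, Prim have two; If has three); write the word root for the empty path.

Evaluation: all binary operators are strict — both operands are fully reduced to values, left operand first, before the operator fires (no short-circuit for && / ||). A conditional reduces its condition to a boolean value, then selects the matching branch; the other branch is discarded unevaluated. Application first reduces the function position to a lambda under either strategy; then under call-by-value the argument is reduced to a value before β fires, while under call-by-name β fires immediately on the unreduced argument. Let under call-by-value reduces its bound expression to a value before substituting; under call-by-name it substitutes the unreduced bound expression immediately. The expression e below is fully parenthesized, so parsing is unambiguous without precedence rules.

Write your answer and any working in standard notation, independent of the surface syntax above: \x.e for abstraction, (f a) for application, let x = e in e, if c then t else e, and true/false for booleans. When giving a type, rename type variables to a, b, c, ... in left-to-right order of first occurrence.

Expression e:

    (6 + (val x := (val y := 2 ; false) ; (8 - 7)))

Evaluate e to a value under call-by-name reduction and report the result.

Answer: 7

Trace:
step 0: (6 + (let x = (let y = 2 in false) in (8 - 7)))
step 1: [let@1] (6 + (8 - 7))
step 2: [delta@1] (6 + 1)
step 3: [delta@root] 7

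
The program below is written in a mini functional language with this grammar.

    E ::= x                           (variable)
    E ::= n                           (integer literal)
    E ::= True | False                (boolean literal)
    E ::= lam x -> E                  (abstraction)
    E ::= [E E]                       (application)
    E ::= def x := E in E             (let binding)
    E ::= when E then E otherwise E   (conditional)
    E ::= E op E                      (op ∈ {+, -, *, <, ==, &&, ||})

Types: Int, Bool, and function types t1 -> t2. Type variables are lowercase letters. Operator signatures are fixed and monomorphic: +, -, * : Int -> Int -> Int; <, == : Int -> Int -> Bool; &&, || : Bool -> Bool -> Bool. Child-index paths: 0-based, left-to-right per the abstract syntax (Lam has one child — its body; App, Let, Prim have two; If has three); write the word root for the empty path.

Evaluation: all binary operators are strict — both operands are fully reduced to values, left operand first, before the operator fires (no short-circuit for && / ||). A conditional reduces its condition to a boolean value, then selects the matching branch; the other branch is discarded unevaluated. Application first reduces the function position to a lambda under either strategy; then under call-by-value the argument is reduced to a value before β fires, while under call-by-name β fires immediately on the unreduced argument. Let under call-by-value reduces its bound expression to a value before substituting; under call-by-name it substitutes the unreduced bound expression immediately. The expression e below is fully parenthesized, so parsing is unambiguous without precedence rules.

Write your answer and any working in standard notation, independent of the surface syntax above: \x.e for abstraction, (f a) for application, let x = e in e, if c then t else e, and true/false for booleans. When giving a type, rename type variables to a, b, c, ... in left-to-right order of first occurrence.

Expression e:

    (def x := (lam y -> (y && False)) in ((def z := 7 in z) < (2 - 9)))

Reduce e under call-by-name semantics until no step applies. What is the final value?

Working:
step 0: (let x = (\y.(y && false)) in ((let z = 7 in z) < (2 - 9)))
step 1: [let@root] ((let z = 7 in z) < (2 - 9))
step 2: [let@0] (7 < (2 - 9))
step 3: [delta@1] (7 < -7)
step 4: [delta@root] false

Answer: false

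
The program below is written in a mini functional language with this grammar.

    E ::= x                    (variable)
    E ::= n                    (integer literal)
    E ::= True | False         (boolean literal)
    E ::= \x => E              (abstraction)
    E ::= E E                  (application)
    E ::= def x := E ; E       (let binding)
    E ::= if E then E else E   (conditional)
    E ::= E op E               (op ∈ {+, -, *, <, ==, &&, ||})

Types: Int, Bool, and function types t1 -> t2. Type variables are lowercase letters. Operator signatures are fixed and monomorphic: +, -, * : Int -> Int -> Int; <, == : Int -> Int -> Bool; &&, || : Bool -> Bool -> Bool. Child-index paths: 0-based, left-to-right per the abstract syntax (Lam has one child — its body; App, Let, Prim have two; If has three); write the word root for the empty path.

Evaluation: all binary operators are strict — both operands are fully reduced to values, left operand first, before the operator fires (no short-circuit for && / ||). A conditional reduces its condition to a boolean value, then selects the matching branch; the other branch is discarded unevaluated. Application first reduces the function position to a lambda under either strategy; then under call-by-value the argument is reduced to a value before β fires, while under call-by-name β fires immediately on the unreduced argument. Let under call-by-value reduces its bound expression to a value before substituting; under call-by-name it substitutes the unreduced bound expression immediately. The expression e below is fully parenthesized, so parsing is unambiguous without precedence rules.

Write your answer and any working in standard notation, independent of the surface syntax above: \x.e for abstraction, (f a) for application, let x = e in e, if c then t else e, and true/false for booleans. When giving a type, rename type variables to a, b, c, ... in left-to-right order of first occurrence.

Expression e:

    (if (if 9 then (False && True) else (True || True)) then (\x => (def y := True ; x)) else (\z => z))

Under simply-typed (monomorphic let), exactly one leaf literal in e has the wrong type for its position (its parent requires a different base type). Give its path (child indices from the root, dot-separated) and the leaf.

Derivation:
  unify Int ~ Bool
  FAIL: mismatch Int ~ Bool

Answer: 0.0 : 9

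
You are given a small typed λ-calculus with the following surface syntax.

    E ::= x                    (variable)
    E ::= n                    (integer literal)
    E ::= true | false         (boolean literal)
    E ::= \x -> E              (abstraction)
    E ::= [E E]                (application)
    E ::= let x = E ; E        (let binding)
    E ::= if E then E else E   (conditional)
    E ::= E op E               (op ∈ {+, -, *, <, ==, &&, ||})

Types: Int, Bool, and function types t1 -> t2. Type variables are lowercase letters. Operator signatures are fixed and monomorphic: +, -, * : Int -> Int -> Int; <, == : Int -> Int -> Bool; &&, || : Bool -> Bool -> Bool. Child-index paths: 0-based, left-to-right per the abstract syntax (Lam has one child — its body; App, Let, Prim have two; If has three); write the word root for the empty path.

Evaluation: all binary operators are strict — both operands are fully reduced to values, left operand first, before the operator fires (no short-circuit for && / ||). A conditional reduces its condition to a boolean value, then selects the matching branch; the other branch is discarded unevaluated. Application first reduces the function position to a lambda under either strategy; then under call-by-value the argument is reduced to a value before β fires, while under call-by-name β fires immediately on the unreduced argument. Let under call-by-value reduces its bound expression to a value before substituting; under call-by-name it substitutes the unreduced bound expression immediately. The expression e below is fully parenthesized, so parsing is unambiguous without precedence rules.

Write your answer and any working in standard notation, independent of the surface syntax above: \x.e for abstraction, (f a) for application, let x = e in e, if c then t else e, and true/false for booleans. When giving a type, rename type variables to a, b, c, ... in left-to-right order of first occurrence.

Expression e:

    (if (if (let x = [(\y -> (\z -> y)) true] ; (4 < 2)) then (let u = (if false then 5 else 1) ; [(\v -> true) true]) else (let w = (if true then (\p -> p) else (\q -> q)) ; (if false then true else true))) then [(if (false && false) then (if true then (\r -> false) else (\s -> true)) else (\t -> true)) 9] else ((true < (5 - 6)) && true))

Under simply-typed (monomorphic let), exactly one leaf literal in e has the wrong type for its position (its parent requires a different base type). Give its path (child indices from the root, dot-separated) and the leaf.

Answer: 2.0.0 : true

Working:
y : a
\z._ : b -> a
\y._ : a -> b -> a
  unify a -> b -> a ~ Bool -> c
  unify a ~ Bool
  unify b -> Bool ~ c
_ _ : b -> Bool
let x : b -> Bool
  unify Int ~ Int
  unify Int ~ Int
  unify Bool ~ Bool
  unify Bool ~ Bool
  unify Int ~ Int
let u : Int
\v._ : d -> Bool
  unify d -> Bool ~ Bool -> e
  unify d ~ Bool
  unify Bool ~ e
_ _ : Bool
  unify Bool ~ Bool
p : f
\p._ : f -> f
q : g
\q._ : g -> g
  unify f -> f ~ g -> g
  unify f ~ g
  unify g ~ g
let w : g -> g
  unify Bool ~ Bool
  unify Bool ~ Bool
  unify Bool ~ Bool
  unify Bool ~ Bool
  unify Bool ~ Bool
  unify Bool ~ Bool
  unify Bool ~ Bool
  unify Bool ~ Bool
\r._ : h -> Bool
\s._ : i -> Bool
  unify h -> Bool ~ i -> Bool
  unify h ~ i
  unify Bool ~ Bool
\t._ : j -> Bool
  unify i -> Bool ~ j -> Bool
  unify i ~ j
  unify Bool ~ Bool
  unify j -> Bool ~ Int -> k
  unify j ~ Int
  unify Bool ~ k
_ _ : Bool
  unify Bool ~ Int
  FAIL: mismatch Bool ~ Int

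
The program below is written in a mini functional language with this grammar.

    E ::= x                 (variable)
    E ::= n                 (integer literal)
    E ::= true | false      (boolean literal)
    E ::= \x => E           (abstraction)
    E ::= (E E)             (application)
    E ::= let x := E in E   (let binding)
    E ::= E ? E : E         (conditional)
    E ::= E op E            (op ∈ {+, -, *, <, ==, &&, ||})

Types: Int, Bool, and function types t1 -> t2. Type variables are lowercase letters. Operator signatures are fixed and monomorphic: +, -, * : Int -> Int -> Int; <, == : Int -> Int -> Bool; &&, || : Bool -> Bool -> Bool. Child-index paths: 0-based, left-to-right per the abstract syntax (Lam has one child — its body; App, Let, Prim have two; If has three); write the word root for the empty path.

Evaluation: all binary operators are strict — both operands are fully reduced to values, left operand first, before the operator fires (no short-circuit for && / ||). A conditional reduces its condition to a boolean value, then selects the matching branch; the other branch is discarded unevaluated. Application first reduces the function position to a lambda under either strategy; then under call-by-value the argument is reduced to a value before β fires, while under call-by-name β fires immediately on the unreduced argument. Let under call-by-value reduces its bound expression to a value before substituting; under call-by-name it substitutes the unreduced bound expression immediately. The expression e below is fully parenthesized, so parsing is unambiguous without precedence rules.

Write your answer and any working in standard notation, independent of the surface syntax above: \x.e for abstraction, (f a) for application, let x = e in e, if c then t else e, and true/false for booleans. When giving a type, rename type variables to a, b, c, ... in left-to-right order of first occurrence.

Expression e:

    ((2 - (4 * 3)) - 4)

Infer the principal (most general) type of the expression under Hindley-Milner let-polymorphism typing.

Answer: Int

Derivation:
  unify Int ~ Int
  unify Int ~ Int
  unify Int ~ Int
  unify Int ~ Int
  unify Int ~ Int
  unify Int ~ Int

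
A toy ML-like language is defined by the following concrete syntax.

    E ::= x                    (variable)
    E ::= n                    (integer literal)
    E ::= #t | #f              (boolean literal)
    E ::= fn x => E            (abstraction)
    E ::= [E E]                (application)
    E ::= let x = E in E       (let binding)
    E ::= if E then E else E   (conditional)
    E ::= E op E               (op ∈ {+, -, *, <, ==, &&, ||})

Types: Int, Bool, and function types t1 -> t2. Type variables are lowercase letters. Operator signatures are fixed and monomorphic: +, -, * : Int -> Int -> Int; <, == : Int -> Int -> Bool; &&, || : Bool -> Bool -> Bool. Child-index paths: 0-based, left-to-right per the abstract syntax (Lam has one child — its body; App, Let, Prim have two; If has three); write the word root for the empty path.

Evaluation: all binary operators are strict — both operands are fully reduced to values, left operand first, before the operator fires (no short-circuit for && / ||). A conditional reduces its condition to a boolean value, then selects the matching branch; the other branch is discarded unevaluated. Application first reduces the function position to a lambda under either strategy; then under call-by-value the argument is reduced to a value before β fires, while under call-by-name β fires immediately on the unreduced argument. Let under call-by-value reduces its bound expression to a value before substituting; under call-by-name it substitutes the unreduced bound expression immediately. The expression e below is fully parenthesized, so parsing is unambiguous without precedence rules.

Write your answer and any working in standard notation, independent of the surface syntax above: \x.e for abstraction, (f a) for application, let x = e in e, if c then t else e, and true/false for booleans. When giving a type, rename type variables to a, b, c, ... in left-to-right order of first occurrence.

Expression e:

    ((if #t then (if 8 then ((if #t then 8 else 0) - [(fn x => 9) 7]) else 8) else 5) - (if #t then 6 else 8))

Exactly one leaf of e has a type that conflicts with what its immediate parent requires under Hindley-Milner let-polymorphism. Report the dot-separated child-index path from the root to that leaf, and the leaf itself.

Working:
  unify Bool ~ Bool
  unify Int ~ Bool
  FAIL: mismatch Int ~ Bool

Answer: 0.1.0 : 8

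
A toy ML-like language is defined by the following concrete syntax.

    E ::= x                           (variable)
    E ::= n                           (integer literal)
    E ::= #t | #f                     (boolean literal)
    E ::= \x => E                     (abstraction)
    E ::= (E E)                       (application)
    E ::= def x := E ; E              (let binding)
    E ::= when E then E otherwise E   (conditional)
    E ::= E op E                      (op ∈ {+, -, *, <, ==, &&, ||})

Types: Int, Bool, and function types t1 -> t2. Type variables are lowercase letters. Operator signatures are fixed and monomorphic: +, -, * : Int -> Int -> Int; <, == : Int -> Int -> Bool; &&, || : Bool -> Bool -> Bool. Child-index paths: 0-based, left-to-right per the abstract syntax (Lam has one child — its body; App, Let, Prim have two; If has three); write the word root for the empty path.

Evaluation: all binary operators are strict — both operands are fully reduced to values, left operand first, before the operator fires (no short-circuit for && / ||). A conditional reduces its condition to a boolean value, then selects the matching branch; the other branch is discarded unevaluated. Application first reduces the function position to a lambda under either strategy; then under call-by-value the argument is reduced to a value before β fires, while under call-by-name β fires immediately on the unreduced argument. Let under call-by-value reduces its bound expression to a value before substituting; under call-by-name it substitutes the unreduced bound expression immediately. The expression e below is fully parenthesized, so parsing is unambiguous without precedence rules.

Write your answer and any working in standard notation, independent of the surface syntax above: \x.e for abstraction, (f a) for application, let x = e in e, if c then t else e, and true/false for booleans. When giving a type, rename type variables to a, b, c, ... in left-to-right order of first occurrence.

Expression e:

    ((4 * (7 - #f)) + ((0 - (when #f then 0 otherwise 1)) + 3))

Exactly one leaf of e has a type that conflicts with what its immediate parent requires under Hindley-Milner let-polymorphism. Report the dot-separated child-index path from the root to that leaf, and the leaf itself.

Answer: 0.1.1 : false

Derivation:
  unify Int ~ Int
  unify Int ~ Int
  unify Bool ~ Int
  FAIL: mismatch Bool ~ Int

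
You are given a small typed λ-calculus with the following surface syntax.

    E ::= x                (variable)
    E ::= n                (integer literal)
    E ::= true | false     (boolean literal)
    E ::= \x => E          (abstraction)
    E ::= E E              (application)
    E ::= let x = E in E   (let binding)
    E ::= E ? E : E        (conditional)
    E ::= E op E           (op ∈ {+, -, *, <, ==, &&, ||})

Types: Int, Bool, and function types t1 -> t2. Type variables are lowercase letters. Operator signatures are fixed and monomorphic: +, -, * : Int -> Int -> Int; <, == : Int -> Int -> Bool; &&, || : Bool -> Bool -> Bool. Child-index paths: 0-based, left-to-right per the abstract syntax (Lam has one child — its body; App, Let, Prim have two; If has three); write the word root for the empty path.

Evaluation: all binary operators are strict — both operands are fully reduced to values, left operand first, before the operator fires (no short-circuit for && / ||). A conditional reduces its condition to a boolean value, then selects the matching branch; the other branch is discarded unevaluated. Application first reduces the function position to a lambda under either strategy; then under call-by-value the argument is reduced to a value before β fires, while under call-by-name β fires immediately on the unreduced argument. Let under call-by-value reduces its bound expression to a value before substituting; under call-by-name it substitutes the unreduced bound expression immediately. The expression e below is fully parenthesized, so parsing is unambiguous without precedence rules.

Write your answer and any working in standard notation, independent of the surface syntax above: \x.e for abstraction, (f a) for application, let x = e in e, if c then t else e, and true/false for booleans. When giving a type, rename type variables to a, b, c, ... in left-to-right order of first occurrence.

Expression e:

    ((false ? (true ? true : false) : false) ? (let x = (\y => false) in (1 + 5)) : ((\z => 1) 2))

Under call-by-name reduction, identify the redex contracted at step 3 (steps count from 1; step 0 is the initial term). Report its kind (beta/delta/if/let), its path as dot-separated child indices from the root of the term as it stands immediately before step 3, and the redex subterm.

Answer: beta at root : ((\z.1) 2)

Working:
step 0: (if (if false then (if true then true else false) else false) then (let x = (\y.false) in (1 + 5)) else ((\z.1) 2))
step 1: [if@0] (if false then (let x = (\y.false) in (1 + 5)) else ((\z.1) 2))
step 2: [if@root] ((\z.1) 2)
step 3: [beta@root] 1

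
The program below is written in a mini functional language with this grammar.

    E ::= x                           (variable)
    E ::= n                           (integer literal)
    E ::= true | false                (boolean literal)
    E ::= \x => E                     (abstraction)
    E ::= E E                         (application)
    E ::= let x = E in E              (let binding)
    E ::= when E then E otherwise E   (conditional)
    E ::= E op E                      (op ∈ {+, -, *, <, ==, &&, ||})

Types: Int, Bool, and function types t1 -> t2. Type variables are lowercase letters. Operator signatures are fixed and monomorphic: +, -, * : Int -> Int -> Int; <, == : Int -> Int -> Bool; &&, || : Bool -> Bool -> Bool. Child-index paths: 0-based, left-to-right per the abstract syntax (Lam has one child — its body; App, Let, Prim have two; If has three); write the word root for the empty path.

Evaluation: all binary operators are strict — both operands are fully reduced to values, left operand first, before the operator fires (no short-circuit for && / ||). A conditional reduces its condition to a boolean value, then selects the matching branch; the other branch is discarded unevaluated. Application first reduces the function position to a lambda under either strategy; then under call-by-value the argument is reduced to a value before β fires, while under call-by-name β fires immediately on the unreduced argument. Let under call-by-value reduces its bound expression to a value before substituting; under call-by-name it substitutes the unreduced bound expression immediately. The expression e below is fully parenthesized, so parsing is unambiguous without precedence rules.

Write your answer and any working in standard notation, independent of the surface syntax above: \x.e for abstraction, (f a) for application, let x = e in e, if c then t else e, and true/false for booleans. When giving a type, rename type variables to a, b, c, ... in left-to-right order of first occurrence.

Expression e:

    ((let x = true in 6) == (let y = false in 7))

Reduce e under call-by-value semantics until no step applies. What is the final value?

Trace:
step 0: ((let x = true in 6) == (let y = false in 7))
step 1: [let@0] (6 == (let y = false in 7))
step 2: [let@1] (6 == 7)
step 3: [delta@root] false

Answer: false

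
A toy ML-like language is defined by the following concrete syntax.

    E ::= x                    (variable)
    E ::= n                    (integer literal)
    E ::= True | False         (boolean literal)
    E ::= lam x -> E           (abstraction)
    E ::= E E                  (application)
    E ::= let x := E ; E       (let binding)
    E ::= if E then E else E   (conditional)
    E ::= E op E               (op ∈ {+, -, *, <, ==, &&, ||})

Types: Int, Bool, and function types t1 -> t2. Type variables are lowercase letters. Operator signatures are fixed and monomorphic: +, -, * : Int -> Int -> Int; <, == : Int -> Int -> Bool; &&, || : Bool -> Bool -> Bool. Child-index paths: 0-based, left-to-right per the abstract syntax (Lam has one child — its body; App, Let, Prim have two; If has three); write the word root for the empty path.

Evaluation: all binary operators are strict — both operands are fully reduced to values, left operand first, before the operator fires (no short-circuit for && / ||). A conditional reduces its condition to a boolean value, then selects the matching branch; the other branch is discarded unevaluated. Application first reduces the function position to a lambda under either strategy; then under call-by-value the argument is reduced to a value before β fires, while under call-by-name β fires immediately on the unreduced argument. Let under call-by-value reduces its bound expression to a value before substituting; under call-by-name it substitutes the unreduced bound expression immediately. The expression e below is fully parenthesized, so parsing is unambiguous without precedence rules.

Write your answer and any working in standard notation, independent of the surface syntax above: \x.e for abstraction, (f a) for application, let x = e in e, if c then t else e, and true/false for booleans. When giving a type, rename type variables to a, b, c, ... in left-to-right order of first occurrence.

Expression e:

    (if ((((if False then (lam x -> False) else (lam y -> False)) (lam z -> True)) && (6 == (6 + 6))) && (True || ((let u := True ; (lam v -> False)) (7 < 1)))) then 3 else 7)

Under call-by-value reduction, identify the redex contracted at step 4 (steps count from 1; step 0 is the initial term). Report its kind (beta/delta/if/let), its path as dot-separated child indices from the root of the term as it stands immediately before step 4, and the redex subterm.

Working:
step 0: (if ((((if false then (\x.false) else (\y.false)) (\z.true)) && (6 == (6 + 6))) && (true || ((let u = true in (\v.false)) (7 < 1)))) then 3 else 7)
step 1: [if@0.0.0.0] (if ((((\y.false) (\z.true)) && (6 == (6 + 6))) && (true || ((let u = true in (\v.false)) (7 < 1)))) then 3 else 7)
step 2: [beta@0.0.0] (if ((false && (6 == (6 + 6))) && (true || ((let u = true in (\v.false)) (7 < 1)))) then 3 else 7)
step 3: [delta@0.0.1.1] (if ((false && (6 == 12)) && (true || ((let u = true in (\v.false)) (7 < 1)))) then 3 else 7)
step 4: [delta@0.0.1] (if ((false && false) && (true || ((let u = true in (\v.false)) (7 < 1)))) then 3 else 7)

Answer: delta at 0.0.1 : (6 == 12)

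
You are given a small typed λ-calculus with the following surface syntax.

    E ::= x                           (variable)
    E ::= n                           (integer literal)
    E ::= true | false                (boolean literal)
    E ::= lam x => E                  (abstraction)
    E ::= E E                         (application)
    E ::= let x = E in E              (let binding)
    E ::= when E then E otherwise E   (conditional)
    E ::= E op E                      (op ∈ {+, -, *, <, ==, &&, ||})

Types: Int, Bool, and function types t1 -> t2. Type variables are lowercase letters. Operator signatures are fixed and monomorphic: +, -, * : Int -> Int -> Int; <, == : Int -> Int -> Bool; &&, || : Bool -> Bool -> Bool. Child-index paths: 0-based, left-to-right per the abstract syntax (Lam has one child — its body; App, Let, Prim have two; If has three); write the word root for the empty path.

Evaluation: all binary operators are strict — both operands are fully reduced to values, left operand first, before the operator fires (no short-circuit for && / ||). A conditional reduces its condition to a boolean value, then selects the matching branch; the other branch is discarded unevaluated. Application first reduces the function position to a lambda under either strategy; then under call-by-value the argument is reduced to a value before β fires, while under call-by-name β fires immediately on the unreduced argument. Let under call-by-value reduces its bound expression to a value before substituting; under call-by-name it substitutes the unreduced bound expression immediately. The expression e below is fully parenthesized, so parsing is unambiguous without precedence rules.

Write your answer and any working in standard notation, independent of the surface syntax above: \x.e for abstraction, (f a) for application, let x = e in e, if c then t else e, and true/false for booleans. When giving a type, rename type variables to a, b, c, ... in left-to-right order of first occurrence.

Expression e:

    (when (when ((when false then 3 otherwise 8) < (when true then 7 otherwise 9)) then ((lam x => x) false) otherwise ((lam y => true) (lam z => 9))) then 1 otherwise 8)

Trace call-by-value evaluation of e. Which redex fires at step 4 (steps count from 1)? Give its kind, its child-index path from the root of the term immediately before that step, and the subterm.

Derivation:
step 0: (if (if ((if false then 3 else 8) < (if true then 7 else 9)) then ((\x.x) false) else ((\y.true) (\z.9))) then 1 else 8)
step 1: [if@0.0.0] (if (if (8 < (if true then 7 else 9)) then ((\x.x) false) else ((\y.true) (\z.9))) then 1 else 8)
step 2: [if@0.0.1] (if (if (8 < 7) then ((\x.x) false) else ((\y.true) (\z.9))) then 1 else 8)
step 3: [delta@0.0] (if (if false then ((\x.x) false) else ((\y.true) (\z.9))) then 1 else 8)
step 4: [if@0] (if ((\y.true) (\z.9)) then 1 else 8)

Answer: if at 0 : (if false then ((\x.x) false) else ((\y.true) (\z.9)))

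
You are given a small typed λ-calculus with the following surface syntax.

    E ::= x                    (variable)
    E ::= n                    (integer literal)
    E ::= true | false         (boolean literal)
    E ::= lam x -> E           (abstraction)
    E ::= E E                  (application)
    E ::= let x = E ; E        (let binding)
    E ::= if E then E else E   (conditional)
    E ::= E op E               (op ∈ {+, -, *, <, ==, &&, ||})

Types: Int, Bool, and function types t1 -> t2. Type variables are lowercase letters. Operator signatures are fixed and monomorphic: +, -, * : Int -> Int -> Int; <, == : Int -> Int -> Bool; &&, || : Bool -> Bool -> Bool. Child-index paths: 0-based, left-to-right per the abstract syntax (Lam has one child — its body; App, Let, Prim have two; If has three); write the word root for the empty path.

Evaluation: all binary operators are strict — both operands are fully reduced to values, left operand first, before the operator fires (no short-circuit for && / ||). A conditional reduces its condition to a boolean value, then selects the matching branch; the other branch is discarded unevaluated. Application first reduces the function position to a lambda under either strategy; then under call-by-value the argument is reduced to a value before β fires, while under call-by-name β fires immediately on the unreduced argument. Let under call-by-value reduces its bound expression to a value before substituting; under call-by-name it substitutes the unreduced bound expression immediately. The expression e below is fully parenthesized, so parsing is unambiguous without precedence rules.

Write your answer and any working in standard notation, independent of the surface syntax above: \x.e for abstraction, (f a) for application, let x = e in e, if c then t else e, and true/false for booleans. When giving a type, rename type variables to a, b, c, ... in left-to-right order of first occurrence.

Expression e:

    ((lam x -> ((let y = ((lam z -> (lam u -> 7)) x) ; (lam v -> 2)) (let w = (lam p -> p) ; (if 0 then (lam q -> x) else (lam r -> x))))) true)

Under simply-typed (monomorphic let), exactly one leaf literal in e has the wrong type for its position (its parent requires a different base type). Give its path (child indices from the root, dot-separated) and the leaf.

Answer: 0.0.1.1.0 : 0

Working:
\u._ : c -> Int
\z._ : b -> c -> Int
x : a
  unify b -> c -> Int ~ a -> d
  unify b ~ a
  unify c -> Int ~ d
_ _ : c -> Int
let y : c -> Int
\v._ : e -> Int
p : f
\p._ : f -> f
let w : f -> f
  unify Int ~ Bool
  FAIL: mismatch Int ~ Bool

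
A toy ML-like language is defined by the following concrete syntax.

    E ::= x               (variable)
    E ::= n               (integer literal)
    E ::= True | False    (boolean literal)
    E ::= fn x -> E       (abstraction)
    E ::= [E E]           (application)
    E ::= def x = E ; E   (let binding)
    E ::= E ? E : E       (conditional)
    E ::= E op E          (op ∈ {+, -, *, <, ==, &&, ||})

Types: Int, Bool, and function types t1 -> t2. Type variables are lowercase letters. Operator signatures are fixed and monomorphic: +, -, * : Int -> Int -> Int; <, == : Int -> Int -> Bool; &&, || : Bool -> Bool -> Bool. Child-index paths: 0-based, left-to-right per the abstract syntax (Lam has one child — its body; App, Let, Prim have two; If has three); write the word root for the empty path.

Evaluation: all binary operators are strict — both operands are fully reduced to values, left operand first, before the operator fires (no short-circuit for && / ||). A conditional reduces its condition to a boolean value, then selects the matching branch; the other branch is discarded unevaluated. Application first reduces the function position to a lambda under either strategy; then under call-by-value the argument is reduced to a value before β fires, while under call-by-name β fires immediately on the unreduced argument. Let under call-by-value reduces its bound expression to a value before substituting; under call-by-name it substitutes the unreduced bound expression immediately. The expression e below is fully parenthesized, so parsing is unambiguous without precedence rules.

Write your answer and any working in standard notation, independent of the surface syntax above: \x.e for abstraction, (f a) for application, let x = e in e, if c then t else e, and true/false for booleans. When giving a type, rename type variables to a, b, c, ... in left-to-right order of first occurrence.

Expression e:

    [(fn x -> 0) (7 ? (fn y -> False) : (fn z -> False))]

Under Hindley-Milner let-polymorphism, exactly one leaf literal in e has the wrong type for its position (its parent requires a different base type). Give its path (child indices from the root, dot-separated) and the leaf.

Answer: 1.0 : 7

Derivation:
\x._ : a -> Int
  unify Int ~ Bool
  FAIL: mismatch Int ~ Bool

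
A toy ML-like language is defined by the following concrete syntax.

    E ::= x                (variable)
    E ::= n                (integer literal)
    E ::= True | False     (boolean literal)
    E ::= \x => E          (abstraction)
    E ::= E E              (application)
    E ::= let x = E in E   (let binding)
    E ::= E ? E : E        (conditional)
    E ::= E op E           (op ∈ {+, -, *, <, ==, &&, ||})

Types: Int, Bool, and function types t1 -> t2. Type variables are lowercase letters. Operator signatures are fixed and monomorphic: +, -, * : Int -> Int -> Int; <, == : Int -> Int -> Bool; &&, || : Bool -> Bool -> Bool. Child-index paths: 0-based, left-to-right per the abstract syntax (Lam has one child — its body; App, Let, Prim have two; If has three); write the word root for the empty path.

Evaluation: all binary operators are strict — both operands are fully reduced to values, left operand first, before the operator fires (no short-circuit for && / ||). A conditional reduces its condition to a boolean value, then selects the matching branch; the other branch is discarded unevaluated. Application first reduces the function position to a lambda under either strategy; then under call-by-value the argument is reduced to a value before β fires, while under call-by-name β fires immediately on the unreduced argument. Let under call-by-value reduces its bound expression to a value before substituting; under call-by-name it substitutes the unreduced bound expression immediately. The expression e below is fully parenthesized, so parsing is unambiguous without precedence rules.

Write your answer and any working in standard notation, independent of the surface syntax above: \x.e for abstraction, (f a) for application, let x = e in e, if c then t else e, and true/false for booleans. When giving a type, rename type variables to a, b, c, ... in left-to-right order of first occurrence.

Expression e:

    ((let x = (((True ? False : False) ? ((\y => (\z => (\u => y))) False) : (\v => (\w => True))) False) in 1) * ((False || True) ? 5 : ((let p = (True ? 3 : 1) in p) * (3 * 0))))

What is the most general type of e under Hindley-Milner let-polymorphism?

Trace:
  unify Bool ~ Bool
  unify Bool ~ Bool
  unify Bool ~ Bool
y : a
\u._ : c -> a
\z._ : b -> c -> a
\y._ : a -> b -> c -> a
  unify a -> b -> c -> a ~ Bool -> d
  unify a ~ Bool
  unify b -> c -> Bool ~ d
_ _ : b -> c -> Bool
\w._ : f -> Bool
\v._ : e -> f -> Bool
  unify b -> c -> Bool ~ e -> f -> Bool
  unify b ~ e
  unify c -> Bool ~ f -> Bool
  unify c ~ f
  unify Bool ~ Bool
  unify e -> f -> Bool ~ Bool -> g
  unify e ~ Bool
  unify f -> Bool ~ g
_ _ : f -> Bool
let x : forall. f -> Bool
  unify Int ~ Int
  unify Bool ~ Bool
  unify Bool ~ Bool
  unify Bool ~ Bool
  unify Bool ~ Bool
  unify Int ~ Int
let p : Int
p : Int
  unify Int ~ Int
  unify Int ~ Int
  unify Int ~ Int
  unify Int ~ Int
  unify Int ~ Int
  unify Int ~ Int

Answer: Int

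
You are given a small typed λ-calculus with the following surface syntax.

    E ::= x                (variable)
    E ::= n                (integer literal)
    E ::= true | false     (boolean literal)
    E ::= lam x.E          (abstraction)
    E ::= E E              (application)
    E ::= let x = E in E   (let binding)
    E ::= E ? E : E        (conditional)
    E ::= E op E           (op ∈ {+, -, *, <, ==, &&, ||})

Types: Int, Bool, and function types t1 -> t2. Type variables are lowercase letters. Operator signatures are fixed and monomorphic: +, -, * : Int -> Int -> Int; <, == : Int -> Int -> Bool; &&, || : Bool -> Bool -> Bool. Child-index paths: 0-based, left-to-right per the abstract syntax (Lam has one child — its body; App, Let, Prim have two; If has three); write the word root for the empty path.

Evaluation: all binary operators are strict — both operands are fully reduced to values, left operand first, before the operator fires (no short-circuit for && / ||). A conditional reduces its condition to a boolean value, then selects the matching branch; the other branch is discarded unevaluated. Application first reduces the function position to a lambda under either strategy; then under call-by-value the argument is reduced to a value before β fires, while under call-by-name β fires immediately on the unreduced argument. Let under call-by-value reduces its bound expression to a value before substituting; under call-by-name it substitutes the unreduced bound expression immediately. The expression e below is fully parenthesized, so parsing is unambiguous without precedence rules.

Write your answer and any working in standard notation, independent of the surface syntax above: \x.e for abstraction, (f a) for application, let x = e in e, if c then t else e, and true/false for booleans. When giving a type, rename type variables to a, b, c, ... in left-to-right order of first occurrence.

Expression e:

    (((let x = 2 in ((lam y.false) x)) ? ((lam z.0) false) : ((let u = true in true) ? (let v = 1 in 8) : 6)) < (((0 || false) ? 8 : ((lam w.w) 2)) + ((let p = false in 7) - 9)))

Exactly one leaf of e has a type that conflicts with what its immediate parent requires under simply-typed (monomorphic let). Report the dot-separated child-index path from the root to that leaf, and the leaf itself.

Trace:
let x : Int
\y._ : a -> Bool
x : Int
  unify a -> Bool ~ Int -> b
  unify a ~ Int
  unify Bool ~ b
_ _ : Bool
  unify Bool ~ Bool
\z._ : c -> Int
  unify c -> Int ~ Bool -> d
  unify c ~ Bool
  unify Int ~ d
_ _ : Int
let u : Bool
  unify Bool ~ Bool
let v : Int
  unify Int ~ Int
  unify Int ~ Int
  unify Int ~ Int
  unify Int ~ Bool
  FAIL: mismatch Int ~ Bool

Answer: 1.0.0.0 : 0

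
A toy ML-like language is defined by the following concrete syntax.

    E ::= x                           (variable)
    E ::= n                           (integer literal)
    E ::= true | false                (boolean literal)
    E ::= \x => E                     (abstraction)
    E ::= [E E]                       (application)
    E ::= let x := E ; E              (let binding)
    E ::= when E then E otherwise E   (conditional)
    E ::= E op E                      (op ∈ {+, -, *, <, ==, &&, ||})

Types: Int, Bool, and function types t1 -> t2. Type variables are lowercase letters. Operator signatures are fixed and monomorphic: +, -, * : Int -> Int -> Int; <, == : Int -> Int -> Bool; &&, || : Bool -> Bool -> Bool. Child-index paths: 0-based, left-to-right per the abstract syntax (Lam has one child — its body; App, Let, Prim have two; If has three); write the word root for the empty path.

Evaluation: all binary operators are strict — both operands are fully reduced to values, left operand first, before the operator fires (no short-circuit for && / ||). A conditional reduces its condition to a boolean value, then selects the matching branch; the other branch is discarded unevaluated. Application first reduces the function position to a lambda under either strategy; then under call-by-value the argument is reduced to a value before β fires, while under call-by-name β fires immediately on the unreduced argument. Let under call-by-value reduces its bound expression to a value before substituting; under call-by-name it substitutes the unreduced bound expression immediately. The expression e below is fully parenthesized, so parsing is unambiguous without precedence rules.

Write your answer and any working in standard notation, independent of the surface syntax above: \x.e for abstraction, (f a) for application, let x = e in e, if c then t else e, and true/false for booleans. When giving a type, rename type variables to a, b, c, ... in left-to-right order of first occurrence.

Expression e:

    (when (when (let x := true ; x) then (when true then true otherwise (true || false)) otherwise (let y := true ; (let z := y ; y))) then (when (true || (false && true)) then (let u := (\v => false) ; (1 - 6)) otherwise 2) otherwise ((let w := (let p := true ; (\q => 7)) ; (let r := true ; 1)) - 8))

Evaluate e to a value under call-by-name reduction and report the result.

Answer: -5

Working:
step 0: (if (if (let x = true in x) then (if true then true else (true || false)) else (let y = true in (let z = y in y))) then (if (true || (false && true)) then (let u = (\v.false) in (1 - 6)) else 2) else ((let w = (let p = true in (\q.7)) in (let r = true in 1)) - 8))
step 1: [let@0.0] (if (if true then (if true then true else (true || false)) else (let y = true in (let z = y in y))) then (if (true || (false && true)) then (let u = (\v.false) in (1 - 6)) else 2) else ((let w = (let p = true in (\q.7)) in (let r = true in 1)) - 8))
step 2: [if@0] (if (if true then true else (true || false)) then (if (true || (false && true)) then (let u = (\v.false) in (1 - 6)) else 2) else ((let w = (let p = true in (\q.7)) in (let r = true in 1)) - 8))
step 3: [if@0] (if true then (if (true || (false && true)) then (let u = (\v.false) in (1 - 6)) else 2) else ((let w = (let p = true in (\q.7)) in (let r = true in 1)) - 8))
step 4: [if@root] (if (true || (false && true)) then (let u = (\v.false) in (1 - 6)) else 2)
step 5: [delta@0.1] (if (true || false) then (let u = (\v.false) in (1 - 6)) else 2)
step 6: [delta@0] (if true then (let u = (\v.false) in (1 - 6)) else 2)
step 7: [if@root] (let u = (\v.false) in (1 - 6))
step 8: [let@root] (1 - 6)
step 9: [delta@root] -5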